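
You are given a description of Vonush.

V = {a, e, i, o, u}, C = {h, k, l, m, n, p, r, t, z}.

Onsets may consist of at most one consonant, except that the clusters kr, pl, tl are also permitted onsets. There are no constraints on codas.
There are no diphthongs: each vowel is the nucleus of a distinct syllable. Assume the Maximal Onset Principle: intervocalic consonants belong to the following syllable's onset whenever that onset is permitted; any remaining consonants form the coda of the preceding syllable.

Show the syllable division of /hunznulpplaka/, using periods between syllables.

Vowels present: u, u, a, a; each is a nucleus, giving 4 syllables.
/u…u/ gap (V1→V2): /nzn/; trying suffixes from longest down, /n/ is the first permitted one, so coda /nz/ | onset /n/.
/u…a/ gap (V2→V3): cluster /lppl/ — the longest permitted-onset suffix is /pl/; onset = /pl/, preceding coda = /lp/.
/a…a/ gap (V3→V4): just /k/ — single C goes to the following onset.

hunz.nulp.pla.ka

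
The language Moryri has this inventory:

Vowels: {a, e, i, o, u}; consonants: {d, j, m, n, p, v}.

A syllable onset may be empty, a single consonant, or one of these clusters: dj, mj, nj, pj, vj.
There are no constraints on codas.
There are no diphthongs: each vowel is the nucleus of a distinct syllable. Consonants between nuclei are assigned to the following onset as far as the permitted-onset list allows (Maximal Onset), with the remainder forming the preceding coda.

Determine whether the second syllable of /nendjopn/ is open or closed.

closed

Vowels present: e, o; each is a nucleus, giving 2 syllables.
V1 /e/ – V2 /o/: /ndj/; trying suffixes from longest down, /dj/ is the first permitted one, so coda /n/ | onset /dj/.
So the parse is nen.djopn.
Syllable 2 is /djopn/ with coda /pn/, so it is closed.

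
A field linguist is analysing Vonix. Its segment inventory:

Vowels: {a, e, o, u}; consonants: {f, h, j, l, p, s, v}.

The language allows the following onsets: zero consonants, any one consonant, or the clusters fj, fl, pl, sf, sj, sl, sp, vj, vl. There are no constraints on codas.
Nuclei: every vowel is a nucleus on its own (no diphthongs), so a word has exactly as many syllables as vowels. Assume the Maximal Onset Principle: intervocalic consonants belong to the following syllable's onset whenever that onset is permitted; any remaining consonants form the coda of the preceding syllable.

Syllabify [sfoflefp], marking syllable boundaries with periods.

sfo.flefp

The vowels are o, e — 2 nuclei, so 2 syllables.
Between /o/ (V1) and /e/ (V2): /fl/ — entire cluster is a permitted onset → onset /fl/, coda ∅.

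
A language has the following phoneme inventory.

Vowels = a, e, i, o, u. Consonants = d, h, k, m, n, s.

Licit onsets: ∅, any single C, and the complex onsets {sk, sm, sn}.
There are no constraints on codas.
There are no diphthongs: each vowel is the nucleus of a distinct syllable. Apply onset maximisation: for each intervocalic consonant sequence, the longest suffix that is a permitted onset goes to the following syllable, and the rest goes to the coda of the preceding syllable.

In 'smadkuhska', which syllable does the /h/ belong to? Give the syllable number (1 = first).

The vowels are a, u, a — 3 nuclei, so 3 syllables.
V1 /a/ – V2 /u/: /dk/ splits as /d/ + /k/ (/k/ is the longest suffix that is a licit onset).
V2 /u/ – V3 /a/: /hsk/; trying suffixes from longest down, /sk/ is the first permitted one, so coda /h/ | onset /sk/.
So the parse is smad.kuh.ska.
The /h/ is in the coda of syllable 2 (/kuh/).

2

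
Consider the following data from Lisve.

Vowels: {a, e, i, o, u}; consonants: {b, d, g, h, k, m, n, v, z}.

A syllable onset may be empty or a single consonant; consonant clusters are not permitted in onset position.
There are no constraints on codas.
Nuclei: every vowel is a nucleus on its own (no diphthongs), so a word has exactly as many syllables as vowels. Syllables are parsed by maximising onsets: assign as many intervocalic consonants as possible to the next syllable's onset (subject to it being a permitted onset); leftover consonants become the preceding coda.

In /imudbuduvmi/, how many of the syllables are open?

3

Nuclei (vowels): i, u, u, u, i → 5 syllables.
Between /i/ (V1) and /u/ (V2): /m/ → onset of the next syllable (single consonants are always licit onsets).
Between /u/ (V2) and /u/ (V3): /db/ — longest licit onset from the right is /b/, leaving /d/ as coda.
Between /u/ (V3) and /u/ (V4): /d/ → onset of the next syllable (single consonants are always licit onsets).
Between /u/ (V4) and /i/ (V5): /vm/; trying suffixes from longest down, /m/ is the first permitted one, so coda /v/ | onset /m/.
Syllabification: i.mud.bu.duv.mi.
Classifying each syllable: /i/ (open), /mud/ (closed), /bu/ (open), /duv/ (closed), /mi/ (open).
Open syllables: 3.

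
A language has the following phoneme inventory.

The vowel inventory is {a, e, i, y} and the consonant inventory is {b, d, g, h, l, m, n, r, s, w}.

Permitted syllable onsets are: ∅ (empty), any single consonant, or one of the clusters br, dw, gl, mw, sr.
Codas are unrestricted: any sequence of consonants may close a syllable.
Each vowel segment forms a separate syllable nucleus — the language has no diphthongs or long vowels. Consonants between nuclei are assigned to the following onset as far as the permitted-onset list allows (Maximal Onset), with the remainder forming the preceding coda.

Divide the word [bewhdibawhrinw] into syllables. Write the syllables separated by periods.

The vowels are e, i, a, i — 4 nuclei, so 4 syllables.
Between /e/ (V1) and /i/ (V2): /whd/; trying suffixes from longest down, /d/ is the first permitted one, so coda /wh/ | onset /d/.
Between /i/ (V2) and /a/ (V3): /b/ → onset of the next syllable (single consonants are always licit onsets).
Between /a/ (V3) and /i/ (V4): cluster /whr/ — the longest permitted-onset suffix is /r/; onset = /r/, preceding coda = /wh/.

bewh.di.bawh.rinw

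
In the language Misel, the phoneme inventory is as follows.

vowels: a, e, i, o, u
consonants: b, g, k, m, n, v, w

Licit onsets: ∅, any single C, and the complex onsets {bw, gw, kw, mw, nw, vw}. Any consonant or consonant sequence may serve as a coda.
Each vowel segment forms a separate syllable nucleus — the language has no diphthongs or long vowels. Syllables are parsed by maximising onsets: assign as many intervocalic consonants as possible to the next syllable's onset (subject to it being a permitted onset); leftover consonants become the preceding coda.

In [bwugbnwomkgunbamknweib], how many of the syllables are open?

1

Nuclei (vowels): u, o, u, a, e, i → 6 syllables.
/u…o/ gap (V1→V2): cluster /gbnw/ — the longest permitted-onset suffix is /nw/; onset = /nw/, preceding coda = /gb/.
/o…u/ gap (V2→V3): /mkg/ — longest licit onset from the right is /g/, leaving /mk/ as coda.
/u…a/ gap (V3→V4): /nb/ splits as /n/ + /b/ (/b/ is the longest suffix that is a licit onset).
/a…e/ gap (V4→V5): /mknw/ — longest licit onset from the right is /nw/, leaving /mk/ as coda.
/e…i/ gap (V5→V6): no consonants, so the boundary falls immediately after /e/.
Result: bwugb.nwomk.gun.bamk.nwe.ib.
Classifying each syllable: /bwugb/ (closed), /nwomk/ (closed), /gun/ (closed), /bamk/ (closed), /nwe/ (open), /ib/ (closed).
Open syllables: 1.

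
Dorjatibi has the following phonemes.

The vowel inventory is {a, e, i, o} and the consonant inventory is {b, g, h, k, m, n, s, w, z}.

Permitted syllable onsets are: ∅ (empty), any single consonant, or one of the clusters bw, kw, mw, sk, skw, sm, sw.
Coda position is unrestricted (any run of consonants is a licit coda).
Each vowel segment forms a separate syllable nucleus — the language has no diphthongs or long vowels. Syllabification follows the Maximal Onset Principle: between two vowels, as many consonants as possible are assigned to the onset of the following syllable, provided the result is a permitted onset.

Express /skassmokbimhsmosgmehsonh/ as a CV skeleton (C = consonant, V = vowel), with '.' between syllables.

Nuclei (vowels): a, o, i, o, e, o → 6 syllables.
V1 /a/ – V2 /o/: /ssm/ splits as /s/ + /sm/ (/sm/ is the longest suffix that is a licit onset).
V2 /o/ – V3 /i/: cluster /kb/ — the longest permitted-onset suffix is /b/; onset = /b/, preceding coda = /k/.
V3 /i/ – V4 /o/: /mhsm/; trying suffixes from longest down, /sm/ is the first permitted one, so coda /mh/ | onset /sm/.
V4 /o/ – V5 /e/: /sgm/; trying suffixes from longest down, /m/ is the first permitted one, so coda /sg/ | onset /m/.
V5 /e/ – V6 /o/: cluster /hs/ — the longest permitted-onset suffix is /s/; onset = /s/, preceding coda = /h/.
Syllabification: skas.smok.bimh.smosg.meh.sonh.
Mapping each syllable to C/V: /skas/ → CCVC, /smok/ → CCVC, /bimh/ → CVCC, /smosg/ → CCVCC, /meh/ → CVC, /sonh/ → CVCC.

CCVC.CCVC.CVCC.CCVCC.CVC.CVCC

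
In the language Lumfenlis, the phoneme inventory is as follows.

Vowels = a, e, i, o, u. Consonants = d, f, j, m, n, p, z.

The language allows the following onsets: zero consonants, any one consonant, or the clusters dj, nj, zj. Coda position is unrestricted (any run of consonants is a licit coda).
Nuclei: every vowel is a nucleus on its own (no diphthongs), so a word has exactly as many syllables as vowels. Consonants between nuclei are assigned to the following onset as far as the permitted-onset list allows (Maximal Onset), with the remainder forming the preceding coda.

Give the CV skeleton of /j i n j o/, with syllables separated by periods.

CV.CCV

Nuclei (vowels): i, o → 2 syllables.
V1 /i/ – V2 /o/: /nj/ is a licit onset in full, so it all attaches to the next syllable.
Result: ji.njo.
Mapping each syllable to C/V: /ji/ → CV, /njo/ → CCV.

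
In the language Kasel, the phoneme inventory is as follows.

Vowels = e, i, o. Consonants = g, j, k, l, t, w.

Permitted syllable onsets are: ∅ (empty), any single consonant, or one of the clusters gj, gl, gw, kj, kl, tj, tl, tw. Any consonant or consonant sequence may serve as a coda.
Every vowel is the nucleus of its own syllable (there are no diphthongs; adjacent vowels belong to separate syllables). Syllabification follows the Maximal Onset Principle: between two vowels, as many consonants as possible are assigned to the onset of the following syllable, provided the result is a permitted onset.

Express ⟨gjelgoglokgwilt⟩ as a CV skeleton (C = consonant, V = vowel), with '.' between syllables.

Nuclei (vowels): e, o, o, i → 4 syllables.
/e…o/ gap (V1→V2): cluster /lg/ — the longest permitted-onset suffix is /g/; onset = /g/, preceding coda = /l/.
/o…o/ gap (V2→V3): /gl/ — entire cluster is a permitted onset → onset /gl/, coda ∅.
/o…i/ gap (V3→V4): cluster /kgw/ — the longest permitted-onset suffix is /gw/; onset = /gw/, preceding coda = /k/.
Syllabification: gjel.go.glok.gwilt.
Mapping each syllable to C/V: /gjel/ → CCVC, /go/ → CV, /glok/ → CCVC, /gwilt/ → CCVCC.

CCVC.CV.CCVC.CCVCC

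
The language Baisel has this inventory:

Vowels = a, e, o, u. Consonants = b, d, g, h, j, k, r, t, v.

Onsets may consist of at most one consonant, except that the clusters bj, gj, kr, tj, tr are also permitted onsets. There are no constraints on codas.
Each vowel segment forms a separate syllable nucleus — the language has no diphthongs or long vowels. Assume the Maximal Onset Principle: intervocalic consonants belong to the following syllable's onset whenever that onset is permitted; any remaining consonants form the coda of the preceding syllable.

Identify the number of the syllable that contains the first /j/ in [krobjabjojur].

The vowels are o, a, o, u — 4 nuclei, so 4 syllables.
V1 /o/ – V2 /a/: /bj/ is a licit onset in full, so it all attaches to the next syllable.
V2 /a/ – V3 /o/: /bj/ is a licit onset in full, so it all attaches to the next syllable.
V3 /o/ – V4 /u/: just /j/ — single C goes to the following onset.
Putting it together: kro.bja.bjo.jur.
The first /j/ is in the onset of syllable 2 (/bja/).

2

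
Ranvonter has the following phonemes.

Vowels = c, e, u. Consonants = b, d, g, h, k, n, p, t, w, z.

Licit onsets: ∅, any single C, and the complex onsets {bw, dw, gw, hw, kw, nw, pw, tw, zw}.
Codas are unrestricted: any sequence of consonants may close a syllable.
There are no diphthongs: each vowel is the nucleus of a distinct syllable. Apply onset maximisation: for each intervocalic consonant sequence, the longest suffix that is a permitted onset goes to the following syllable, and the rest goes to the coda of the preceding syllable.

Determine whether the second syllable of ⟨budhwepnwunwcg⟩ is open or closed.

closed

The vowels are u, e, u, c — 4 nuclei, so 4 syllables.
/u…e/ gap (V1→V2): /dhw/ — longest licit onset from the right is /hw/, leaving /d/ as coda.
/e…u/ gap (V2→V3): cluster /pnw/ — the longest permitted-onset suffix is /nw/; onset = /nw/, preceding coda = /p/.
/u…c/ gap (V3→V4): /nw/ is a licit onset in full, so it all attaches to the next syllable.
Syllabification: bud.hwep.nwu.nwcg.
Syllable 2 is /hwep/ with coda /p/, so it is closed.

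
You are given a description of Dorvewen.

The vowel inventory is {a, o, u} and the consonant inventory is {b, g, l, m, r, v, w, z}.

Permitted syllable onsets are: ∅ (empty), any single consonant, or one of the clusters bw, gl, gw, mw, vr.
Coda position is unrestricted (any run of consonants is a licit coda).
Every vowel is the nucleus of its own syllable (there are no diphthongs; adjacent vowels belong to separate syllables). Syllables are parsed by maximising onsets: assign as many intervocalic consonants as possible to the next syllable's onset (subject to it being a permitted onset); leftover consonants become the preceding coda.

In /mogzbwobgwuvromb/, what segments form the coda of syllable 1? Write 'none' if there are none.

Nuclei (vowels): o, o, u, o → 4 syllables.
V1 /o/ – V2 /o/: /gzbw/ splits as /gz/ + /bw/ (/bw/ is the longest suffix that is a licit onset).
V2 /o/ – V3 /u/: cluster /bgw/ — the longest permitted-onset suffix is /gw/; onset = /gw/, preceding coda = /b/.
V3 /u/ – V4 /o/: cluster /vr/ — /vr/ is itself a permitted onset, so the whole cluster goes right; preceding coda = ∅.
Result: mogz.bwob.gwu.vromb.
Syllable 1 is /mogz/: onset /m/, nucleus /o/, coda /gz/.

gz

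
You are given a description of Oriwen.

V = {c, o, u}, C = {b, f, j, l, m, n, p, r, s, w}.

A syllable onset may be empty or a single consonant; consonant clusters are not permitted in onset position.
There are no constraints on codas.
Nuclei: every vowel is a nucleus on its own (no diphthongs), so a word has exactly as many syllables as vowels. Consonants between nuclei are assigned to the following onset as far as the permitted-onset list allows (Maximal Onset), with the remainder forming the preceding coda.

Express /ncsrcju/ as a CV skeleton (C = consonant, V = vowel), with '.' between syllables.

The vowels are c, c, u — 3 nuclei, so 3 syllables.
Between /c/ (V1) and /c/ (V2): /sr/ — longest licit onset from the right is /r/, leaving /s/ as coda.
Between /c/ (V2) and /u/ (V3): just /j/ — single C goes to the following onset.
So the parse is ncs.rc.ju.
Mapping each syllable to C/V: /ncs/ → CVC, /rc/ → CV, /ju/ → CV.

CVC.CV.CV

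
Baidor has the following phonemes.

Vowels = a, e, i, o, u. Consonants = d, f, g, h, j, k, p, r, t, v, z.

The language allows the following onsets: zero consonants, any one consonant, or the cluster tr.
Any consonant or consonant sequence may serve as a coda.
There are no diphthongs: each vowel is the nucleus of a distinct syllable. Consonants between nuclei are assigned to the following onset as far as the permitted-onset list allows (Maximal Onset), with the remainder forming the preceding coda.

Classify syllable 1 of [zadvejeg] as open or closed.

closed

The vowels are a, e, e — 3 nuclei, so 3 syllables.
σ1/σ2 boundary: /dv/ splits as /d/ + /v/ (/v/ is the longest suffix that is a licit onset).
σ2/σ3 boundary: /j/ is a single consonant, so it becomes the next onset.
Result: zad.ve.jeg.
Syllable 1 is /zad/ with coda /d/, so it is closed.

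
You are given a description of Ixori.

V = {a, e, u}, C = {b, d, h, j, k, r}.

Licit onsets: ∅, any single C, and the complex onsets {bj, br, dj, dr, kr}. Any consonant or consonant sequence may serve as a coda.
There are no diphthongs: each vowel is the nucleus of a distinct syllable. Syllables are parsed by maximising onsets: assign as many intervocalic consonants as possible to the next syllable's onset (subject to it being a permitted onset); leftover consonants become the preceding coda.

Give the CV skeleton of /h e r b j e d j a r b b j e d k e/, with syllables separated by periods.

CVC.CCV.CCVCC.CCVC.CV

The vowels are e, e, a, e, e — 5 nuclei, so 5 syllables.
/e…e/ gap (V1→V2): cluster /rbj/ — the longest permitted-onset suffix is /bj/; onset = /bj/, preceding coda = /r/.
/e…a/ gap (V2→V3): /dj/ is a licit onset in full, so it all attaches to the next syllable.
/a…e/ gap (V3→V4): /rbbj/ splits as /rb/ + /bj/ (/bj/ is the longest suffix that is a licit onset).
/e…e/ gap (V4→V5): /dk/; trying suffixes from longest down, /k/ is the first permitted one, so coda /d/ | onset /k/.
Putting it together: her.bje.djarb.bjed.ke.
Mapping each syllable to C/V: /her/ → CVC, /bje/ → CCV, /djarb/ → CCVCC, /bjed/ → CCVC, /ke/ → CV.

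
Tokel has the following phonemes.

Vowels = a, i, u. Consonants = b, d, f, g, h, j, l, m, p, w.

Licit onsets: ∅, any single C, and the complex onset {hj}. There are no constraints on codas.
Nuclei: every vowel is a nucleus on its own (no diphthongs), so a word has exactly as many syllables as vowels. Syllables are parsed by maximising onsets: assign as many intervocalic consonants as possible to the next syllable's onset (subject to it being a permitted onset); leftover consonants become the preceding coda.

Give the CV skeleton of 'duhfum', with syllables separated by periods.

The vowels are u, u — 2 nuclei, so 2 syllables.
σ1/σ2 boundary: /hf/ — longest licit onset from the right is /f/, leaving /h/ as coda.
Putting it together: duh.fum.
Mapping each syllable to C/V: /duh/ → CVC, /fum/ → CVC.

CVC.CVC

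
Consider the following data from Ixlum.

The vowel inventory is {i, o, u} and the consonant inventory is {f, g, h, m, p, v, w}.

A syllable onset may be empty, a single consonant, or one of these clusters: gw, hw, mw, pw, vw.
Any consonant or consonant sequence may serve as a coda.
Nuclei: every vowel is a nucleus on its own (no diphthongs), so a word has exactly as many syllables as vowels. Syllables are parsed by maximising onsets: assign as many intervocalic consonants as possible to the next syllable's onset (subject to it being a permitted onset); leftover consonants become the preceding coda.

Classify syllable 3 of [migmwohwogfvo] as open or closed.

closed

Vowels present: i, o, o, o; each is a nucleus, giving 4 syllables.
Between /i/ (V1) and /o/ (V2): /gmw/ splits as /g/ + /mw/ (/mw/ is the longest suffix that is a licit onset).
Between /o/ (V2) and /o/ (V3): /hw/ — entire cluster is a permitted onset → onset /hw/, coda ∅.
Between /o/ (V3) and /o/ (V4): /gfv/ — longest licit onset from the right is /v/, leaving /gf/ as coda.
So the parse is mig.mwo.hwogf.vo.
Syllable 3 is /hwogf/ with coda /gf/, so it is closed.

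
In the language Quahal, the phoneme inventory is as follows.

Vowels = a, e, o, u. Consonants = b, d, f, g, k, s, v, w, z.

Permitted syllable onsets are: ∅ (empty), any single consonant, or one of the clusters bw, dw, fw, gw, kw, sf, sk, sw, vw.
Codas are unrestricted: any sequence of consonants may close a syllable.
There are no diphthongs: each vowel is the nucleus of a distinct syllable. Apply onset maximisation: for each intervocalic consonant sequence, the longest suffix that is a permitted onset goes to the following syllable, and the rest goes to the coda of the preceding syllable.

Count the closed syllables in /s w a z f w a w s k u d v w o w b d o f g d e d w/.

The vowels are a, a, u, o, o, e — 6 nuclei, so 6 syllables.
V1 /a/ – V2 /a/: /zfw/; trying suffixes from longest down, /fw/ is the first permitted one, so coda /z/ | onset /fw/.
V2 /a/ – V3 /u/: cluster /wsk/ — the longest permitted-onset suffix is /sk/; onset = /sk/, preceding coda = /w/.
V3 /u/ – V4 /o/: /dvw/ splits as /d/ + /vw/ (/vw/ is the longest suffix that is a licit onset).
V4 /o/ – V5 /o/: cluster /wbd/ — the longest permitted-onset suffix is /d/; onset = /d/, preceding coda = /wb/.
V5 /o/ – V6 /e/: /fgd/ splits as /fg/ + /d/ (/d/ is the longest suffix that is a licit onset).
So the parse is swaz.fwaw.skud.vwowb.dofg.dedw.
Classifying each syllable: /swaz/ (closed), /fwaw/ (closed), /skud/ (closed), /vwowb/ (closed), /dofg/ (closed), /dedw/ (closed).
Closed syllables: 6.

6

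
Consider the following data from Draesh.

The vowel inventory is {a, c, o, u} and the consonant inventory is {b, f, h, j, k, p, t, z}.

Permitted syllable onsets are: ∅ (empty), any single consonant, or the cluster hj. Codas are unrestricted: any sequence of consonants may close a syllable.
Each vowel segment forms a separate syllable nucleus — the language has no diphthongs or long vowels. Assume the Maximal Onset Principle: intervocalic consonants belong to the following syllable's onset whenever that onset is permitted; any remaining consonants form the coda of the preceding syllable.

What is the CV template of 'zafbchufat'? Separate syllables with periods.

CVC.CV.CV.CVC

The vowels are a, c, u, a — 4 nuclei, so 4 syllables.
σ1/σ2 boundary: /fb/ — longest licit onset from the right is /b/, leaving /f/ as coda.
σ2/σ3 boundary: /h/ → onset of the next syllable (single consonants are always licit onsets).
σ3/σ4 boundary: just /f/ — single C goes to the following onset.
So the parse is zaf.bc.hu.fat.
Mapping each syllable to C/V: /zaf/ → CVC, /bc/ → CV, /hu/ → CV, /fat/ → CVC.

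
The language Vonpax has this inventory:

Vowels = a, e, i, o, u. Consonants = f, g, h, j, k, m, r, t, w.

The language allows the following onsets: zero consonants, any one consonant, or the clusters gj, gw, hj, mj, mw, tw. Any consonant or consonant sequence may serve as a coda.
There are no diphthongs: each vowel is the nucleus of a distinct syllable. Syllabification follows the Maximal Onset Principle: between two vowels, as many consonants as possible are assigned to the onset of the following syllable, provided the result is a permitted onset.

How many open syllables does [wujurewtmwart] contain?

2

Vowels present: u, u, e, a; each is a nucleus, giving 4 syllables.
V1 /u/ – V2 /u/: /j/ is a single consonant, so it becomes the next onset.
V2 /u/ – V3 /e/: just /r/ — single C goes to the following onset.
V3 /e/ – V4 /a/: /wtmw/; trying suffixes from longest down, /mw/ is the first permitted one, so coda /wt/ | onset /mw/.
Result: wu.ju.rewt.mwart.
Classifying each syllable: /wu/ (open), /ju/ (open), /rewt/ (closed), /mwart/ (closed).
Open syllables: 2.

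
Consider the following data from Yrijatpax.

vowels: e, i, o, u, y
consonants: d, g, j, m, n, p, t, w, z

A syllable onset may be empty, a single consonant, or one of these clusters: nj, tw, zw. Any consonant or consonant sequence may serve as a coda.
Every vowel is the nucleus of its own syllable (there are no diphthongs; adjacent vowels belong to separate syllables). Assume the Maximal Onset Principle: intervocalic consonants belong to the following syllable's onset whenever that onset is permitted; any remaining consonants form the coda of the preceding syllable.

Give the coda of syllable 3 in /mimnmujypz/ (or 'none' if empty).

Nuclei (vowels): i, u, y → 3 syllables.
σ1/σ2 boundary: /mnm/ — longest licit onset from the right is /m/, leaving /mn/ as coda.
σ2/σ3 boundary: /j/ is a single consonant, so it becomes the next onset.
Syllabification: mimn.mu.jypz.
Syllable 3 is /jypz/: onset /j/, nucleus /y/, coda /pz/.

pz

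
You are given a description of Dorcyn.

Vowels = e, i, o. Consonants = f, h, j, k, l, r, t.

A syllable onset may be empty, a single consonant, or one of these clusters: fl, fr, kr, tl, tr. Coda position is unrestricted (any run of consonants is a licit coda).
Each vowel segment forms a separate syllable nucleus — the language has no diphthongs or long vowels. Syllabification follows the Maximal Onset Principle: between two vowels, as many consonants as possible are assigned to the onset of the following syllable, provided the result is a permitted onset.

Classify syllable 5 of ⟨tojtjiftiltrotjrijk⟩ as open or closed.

closed

The vowels are o, i, i, o, i — 5 nuclei, so 5 syllables.
Between /o/ (V1) and /i/ (V2): /jtj/; trying suffixes from longest down, /j/ is the first permitted one, so coda /jt/ | onset /j/.
Between /i/ (V2) and /i/ (V3): /ft/ — longest licit onset from the right is /t/, leaving /f/ as coda.
Between /i/ (V3) and /o/ (V4): /ltr/ splits as /l/ + /tr/ (/tr/ is the longest suffix that is a licit onset).
Between /o/ (V4) and /i/ (V5): /tjr/ — longest licit onset from the right is /r/, leaving /tj/ as coda.
So the parse is tojt.jif.til.trotj.rijk.
Syllable 5 is /rijk/ with coda /jk/, so it is closed.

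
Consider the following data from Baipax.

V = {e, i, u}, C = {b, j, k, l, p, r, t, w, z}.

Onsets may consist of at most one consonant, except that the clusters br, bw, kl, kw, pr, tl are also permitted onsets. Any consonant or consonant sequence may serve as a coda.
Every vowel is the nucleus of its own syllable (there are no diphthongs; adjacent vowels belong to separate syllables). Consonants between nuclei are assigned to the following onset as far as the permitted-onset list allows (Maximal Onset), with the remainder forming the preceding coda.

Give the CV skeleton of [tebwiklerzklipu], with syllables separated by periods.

Vowels present: e, i, e, i, u; each is a nucleus, giving 5 syllables.
/e…i/ gap (V1→V2): /bw/ is a licit onset in full, so it all attaches to the next syllable.
/i…e/ gap (V2→V3): /kl/ is a licit onset in full, so it all attaches to the next syllable.
/e…i/ gap (V3→V4): cluster /rzkl/ — the longest permitted-onset suffix is /kl/; onset = /kl/, preceding coda = /rz/.
/i…u/ gap (V4→V5): /p/ is a single consonant, so it becomes the next onset.
So the parse is te.bwi.klerz.kli.pu.
Mapping each syllable to C/V: /te/ → CV, /bwi/ → CCV, /klerz/ → CCVCC, /kli/ → CCV, /pu/ → CV.

CV.CCV.CCVCC.CCV.CV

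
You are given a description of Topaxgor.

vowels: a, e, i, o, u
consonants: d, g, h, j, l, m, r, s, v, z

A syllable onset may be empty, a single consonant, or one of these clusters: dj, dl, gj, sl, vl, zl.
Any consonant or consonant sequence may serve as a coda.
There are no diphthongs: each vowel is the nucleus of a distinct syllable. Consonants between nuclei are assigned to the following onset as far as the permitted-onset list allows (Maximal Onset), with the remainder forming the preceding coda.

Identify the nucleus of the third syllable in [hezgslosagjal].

Nuclei (vowels): e, o, a, a → 4 syllables.
The third nucleus (vowel 3 from the left) is /a/.

a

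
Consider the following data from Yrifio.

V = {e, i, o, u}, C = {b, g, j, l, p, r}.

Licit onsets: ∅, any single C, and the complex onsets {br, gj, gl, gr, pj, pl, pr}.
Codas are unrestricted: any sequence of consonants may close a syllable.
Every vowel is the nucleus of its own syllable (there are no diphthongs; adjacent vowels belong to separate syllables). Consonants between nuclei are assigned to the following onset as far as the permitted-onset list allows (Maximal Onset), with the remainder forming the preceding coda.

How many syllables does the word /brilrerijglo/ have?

4

Nuclei (vowels): i, e, i, o → 4 syllables.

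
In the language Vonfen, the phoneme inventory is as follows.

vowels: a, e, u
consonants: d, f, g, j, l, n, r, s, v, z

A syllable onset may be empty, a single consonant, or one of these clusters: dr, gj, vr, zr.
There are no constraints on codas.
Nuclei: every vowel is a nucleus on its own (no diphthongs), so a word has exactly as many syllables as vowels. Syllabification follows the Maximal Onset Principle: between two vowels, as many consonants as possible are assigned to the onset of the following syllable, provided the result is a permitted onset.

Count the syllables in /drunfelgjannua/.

5

Vowels present: u, e, a, u, a; each is a nucleus, giving 5 syllables.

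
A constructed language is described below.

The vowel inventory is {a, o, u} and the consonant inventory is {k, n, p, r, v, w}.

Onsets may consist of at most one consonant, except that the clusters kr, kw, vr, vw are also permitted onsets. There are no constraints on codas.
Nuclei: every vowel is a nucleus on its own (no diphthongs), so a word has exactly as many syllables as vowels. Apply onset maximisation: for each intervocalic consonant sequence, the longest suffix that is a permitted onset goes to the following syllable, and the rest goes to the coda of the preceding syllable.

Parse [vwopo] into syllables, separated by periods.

vwo.po

Vowels present: o, o; each is a nucleus, giving 2 syllables.
σ1/σ2 boundary: /p/ → onset of the next syllable (single consonants are always licit onsets).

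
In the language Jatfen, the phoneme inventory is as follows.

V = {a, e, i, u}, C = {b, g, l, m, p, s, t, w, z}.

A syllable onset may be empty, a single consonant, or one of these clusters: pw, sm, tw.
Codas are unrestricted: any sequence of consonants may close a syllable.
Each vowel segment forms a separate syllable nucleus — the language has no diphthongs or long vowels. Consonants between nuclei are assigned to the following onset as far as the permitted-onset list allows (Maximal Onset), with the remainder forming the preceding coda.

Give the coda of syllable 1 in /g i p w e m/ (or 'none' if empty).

Nuclei (vowels): i, e → 2 syllables.
V1 /i/ – V2 /e/: cluster /pw/ — /pw/ is itself a permitted onset, so the whole cluster goes right; preceding coda = ∅.
Syllabification: gi.pwem.
Syllable 1 is /gi/: onset /g/, nucleus /i/, coda ∅.

none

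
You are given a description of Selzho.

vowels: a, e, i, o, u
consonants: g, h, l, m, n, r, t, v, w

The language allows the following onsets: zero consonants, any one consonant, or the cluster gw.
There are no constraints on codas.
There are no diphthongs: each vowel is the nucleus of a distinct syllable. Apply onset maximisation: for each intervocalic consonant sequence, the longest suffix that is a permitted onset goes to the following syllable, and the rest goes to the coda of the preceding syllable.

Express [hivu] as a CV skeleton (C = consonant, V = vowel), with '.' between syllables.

The vowels are i, u — 2 nuclei, so 2 syllables.
Between /i/ (V1) and /u/ (V2): /v/ is a single consonant, so it becomes the next onset.
So the parse is hi.vu.
Mapping each syllable to C/V: /hi/ → CV, /vu/ → CV.

CV.CV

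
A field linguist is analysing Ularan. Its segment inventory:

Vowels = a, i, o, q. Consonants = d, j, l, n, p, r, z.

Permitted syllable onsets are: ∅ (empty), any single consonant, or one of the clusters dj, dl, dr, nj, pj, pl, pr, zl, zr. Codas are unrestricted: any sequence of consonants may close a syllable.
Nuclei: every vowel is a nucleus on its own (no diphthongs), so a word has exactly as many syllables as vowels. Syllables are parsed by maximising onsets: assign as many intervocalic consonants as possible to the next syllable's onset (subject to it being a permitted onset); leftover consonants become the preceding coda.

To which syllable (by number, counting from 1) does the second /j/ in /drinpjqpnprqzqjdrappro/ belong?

4

The vowels are i, q, q, q, a, o — 6 nuclei, so 6 syllables.
/i…q/ gap (V1→V2): /npj/ splits as /n/ + /pj/ (/pj/ is the longest suffix that is a licit onset).
/q…q/ gap (V2→V3): /pnpr/; trying suffixes from longest down, /pr/ is the first permitted one, so coda /pn/ | onset /pr/.
/q…q/ gap (V3→V4): just /z/ — single C goes to the following onset.
/q…a/ gap (V4→V5): cluster /jdr/ — the longest permitted-onset suffix is /dr/; onset = /dr/, preceding coda = /j/.
/a…o/ gap (V5→V6): /ppr/; trying suffixes from longest down, /pr/ is the first permitted one, so coda /p/ | onset /pr/.
Syllabification: drin.pjqpn.prq.zqj.drap.pro.
The second /j/ is in the coda of syllable 4 (/zqj/).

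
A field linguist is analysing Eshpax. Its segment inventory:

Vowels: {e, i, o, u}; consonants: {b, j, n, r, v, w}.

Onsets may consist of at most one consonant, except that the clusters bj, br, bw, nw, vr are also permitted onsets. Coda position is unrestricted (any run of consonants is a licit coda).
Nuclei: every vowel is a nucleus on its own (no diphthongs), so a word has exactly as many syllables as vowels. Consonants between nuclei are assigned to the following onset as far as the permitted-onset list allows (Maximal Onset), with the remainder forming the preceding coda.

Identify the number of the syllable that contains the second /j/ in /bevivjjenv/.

The vowels are e, i, e — 3 nuclei, so 3 syllables.
σ1/σ2 boundary: /v/ → onset of the next syllable (single consonants are always licit onsets).
σ2/σ3 boundary: /vjj/ — longest licit onset from the right is /j/, leaving /vj/ as coda.
Putting it together: be.vivj.jenv.
The second /j/ is in the onset of syllable 3 (/jenv/).

3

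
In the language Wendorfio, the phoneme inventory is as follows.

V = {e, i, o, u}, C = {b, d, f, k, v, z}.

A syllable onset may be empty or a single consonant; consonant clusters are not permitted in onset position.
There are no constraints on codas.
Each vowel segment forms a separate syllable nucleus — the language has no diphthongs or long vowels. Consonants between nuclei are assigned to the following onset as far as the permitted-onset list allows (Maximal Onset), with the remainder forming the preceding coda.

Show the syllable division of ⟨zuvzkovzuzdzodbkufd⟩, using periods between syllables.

Vowels present: u, o, u, o, u; each is a nucleus, giving 5 syllables.
/u…o/ gap (V1→V2): /vzk/ splits as /vz/ + /k/ (/k/ is the longest suffix that is a licit onset).
/o…u/ gap (V2→V3): /vz/ — longest licit onset from the right is /z/, leaving /v/ as coda.
/u…o/ gap (V3→V4): /zdz/; trying suffixes from longest down, /z/ is the first permitted one, so coda /zd/ | onset /z/.
/o…u/ gap (V4→V5): /dbk/ splits as /db/ + /k/ (/k/ is the longest suffix that is a licit onset).

zuvz.kov.zuzd.zodb.kufd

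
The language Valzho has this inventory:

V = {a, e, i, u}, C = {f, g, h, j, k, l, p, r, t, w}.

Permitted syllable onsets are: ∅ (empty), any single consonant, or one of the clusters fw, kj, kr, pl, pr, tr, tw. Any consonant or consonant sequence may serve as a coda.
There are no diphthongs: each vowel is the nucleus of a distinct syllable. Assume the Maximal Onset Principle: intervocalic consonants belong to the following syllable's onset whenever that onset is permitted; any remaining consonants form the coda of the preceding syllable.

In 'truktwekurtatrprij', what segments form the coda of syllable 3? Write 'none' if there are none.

r

Nuclei (vowels): u, e, u, a, i → 5 syllables.
/u…e/ gap (V1→V2): /ktw/; trying suffixes from longest down, /tw/ is the first permitted one, so coda /k/ | onset /tw/.
/e…u/ gap (V2→V3): /k/ → onset of the next syllable (single consonants are always licit onsets).
/u…a/ gap (V3→V4): /rt/ — longest licit onset from the right is /t/, leaving /r/ as coda.
/a…i/ gap (V4→V5): cluster /trpr/ — the longest permitted-onset suffix is /pr/; onset = /pr/, preceding coda = /tr/.
Putting it together: truk.twe.kur.tatr.prij.
Syllable 3 is /kur/: onset /k/, nucleus /u/, coda /r/.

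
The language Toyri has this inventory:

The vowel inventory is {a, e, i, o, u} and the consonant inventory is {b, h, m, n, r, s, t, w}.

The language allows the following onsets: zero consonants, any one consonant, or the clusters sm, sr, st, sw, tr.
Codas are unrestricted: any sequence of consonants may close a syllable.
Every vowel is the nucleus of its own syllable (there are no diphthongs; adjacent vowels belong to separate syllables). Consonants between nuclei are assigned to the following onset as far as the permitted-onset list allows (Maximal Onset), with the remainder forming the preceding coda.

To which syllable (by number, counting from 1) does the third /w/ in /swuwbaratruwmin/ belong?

Nuclei (vowels): u, a, a, u, i → 5 syllables.
Between /u/ (V1) and /a/ (V2): /wb/; trying suffixes from longest down, /b/ is the first permitted one, so coda /w/ | onset /b/.
Between /a/ (V2) and /a/ (V3): /r/ → onset of the next syllable (single consonants are always licit onsets).
Between /a/ (V3) and /u/ (V4): /tr/ is a licit onset in full, so it all attaches to the next syllable.
Between /u/ (V4) and /i/ (V5): cluster /wm/ — the longest permitted-onset suffix is /m/; onset = /m/, preceding coda = /w/.
Syllabification: swuw.ba.ra.truw.min.
The third /w/ is in the coda of syllable 4 (/truw/).

4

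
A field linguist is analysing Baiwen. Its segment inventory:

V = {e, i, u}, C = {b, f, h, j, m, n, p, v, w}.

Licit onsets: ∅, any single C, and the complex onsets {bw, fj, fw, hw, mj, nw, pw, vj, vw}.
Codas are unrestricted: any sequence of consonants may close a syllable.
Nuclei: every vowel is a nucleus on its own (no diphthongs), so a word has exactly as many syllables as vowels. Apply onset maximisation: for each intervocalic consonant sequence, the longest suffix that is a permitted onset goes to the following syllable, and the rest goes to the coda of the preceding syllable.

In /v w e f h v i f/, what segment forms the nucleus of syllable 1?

Vowels present: e, i; each is a nucleus, giving 2 syllables.
The first nucleus (vowel 1 from the left) is /e/.

e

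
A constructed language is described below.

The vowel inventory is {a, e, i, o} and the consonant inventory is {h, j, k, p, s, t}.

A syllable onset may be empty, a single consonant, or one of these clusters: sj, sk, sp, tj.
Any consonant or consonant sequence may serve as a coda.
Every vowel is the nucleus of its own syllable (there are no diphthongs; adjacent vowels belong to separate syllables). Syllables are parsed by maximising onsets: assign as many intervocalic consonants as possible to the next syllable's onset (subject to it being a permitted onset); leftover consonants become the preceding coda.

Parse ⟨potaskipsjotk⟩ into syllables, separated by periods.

The vowels are o, a, i, o — 4 nuclei, so 4 syllables.
Between /o/ (V1) and /a/ (V2): /t/ is a single consonant, so it becomes the next onset.
Between /a/ (V2) and /i/ (V3): /sk/ — entire cluster is a permitted onset → onset /sk/, coda ∅.
Between /i/ (V3) and /o/ (V4): /psj/; trying suffixes from longest down, /sj/ is the first permitted one, so coda /p/ | onset /sj/.

po.ta.skip.sjotk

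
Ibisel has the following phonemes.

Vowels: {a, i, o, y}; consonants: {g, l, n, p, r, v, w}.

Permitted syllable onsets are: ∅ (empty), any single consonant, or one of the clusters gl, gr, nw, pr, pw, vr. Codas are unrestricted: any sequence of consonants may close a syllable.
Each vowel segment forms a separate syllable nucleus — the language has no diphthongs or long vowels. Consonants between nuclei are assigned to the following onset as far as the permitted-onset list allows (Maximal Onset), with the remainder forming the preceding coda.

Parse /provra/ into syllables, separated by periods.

pro.vra

Vowels present: o, a; each is a nucleus, giving 2 syllables.
Between /o/ (V1) and /a/ (V2): /vr/ — entire cluster is a permitted onset → onset /vr/, coda ∅.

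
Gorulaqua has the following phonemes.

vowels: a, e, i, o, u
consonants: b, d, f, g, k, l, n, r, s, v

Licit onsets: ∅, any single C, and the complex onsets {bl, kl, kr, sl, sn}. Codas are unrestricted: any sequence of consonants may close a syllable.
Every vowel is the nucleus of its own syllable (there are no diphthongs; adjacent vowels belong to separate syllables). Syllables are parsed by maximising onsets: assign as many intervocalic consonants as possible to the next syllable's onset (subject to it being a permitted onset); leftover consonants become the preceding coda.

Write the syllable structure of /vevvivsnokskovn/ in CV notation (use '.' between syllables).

Nuclei (vowels): e, i, o, o → 4 syllables.
σ1/σ2 boundary: /vv/; trying suffixes from longest down, /v/ is the first permitted one, so coda /v/ | onset /v/.
σ2/σ3 boundary: /vsn/; trying suffixes from longest down, /sn/ is the first permitted one, so coda /v/ | onset /sn/.
σ3/σ4 boundary: /ksk/ — longest licit onset from the right is /k/, leaving /ks/ as coda.
Putting it together: vev.viv.snoks.kovn.
Mapping each syllable to C/V: /vev/ → CVC, /viv/ → CVC, /snoks/ → CCVCC, /kovn/ → CVCC.

CVC.CVC.CCVCC.CVCC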